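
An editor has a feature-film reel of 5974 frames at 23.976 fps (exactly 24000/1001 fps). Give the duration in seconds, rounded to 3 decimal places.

249.166 seconds

Running time = 5974 × 1001/24000 = 2989987/12000 s ≈ 249.166 s.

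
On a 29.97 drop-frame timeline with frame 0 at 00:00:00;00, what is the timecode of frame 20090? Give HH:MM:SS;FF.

Each 10-minute DF block holds 10 × 60 × 30 − 9 × 2 = 17982 frames. 20090 ÷ 17982 → 1 full block, remainder 2108.
Within the partial block the first minute is 1800 frames and each further minute 1798, so 1 further minute boundary passed. Total skipped labels = 18 × 1 + 2 × 1 = 20.
Non-drop label index = 20090 + 20 = 20110; at 30 labels/s that is 00:11:10:10, i.e. DF 00:11:10;10.

00:11:10;10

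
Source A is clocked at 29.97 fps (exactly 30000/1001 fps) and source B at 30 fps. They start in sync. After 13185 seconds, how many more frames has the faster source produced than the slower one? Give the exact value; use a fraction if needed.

A emits 30000/1001 × 13185 = 395550000/1001 frames; B emits 30 × 13185 = 395550.
Difference = 395550/1001 frames (≈ 395.1548); B is ahead of A.

395550/1001 frames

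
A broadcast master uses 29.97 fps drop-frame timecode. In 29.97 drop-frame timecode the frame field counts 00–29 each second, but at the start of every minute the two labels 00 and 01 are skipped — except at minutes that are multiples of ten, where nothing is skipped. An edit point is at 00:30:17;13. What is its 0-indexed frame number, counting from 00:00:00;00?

As if non-drop at 30 labels/s: (0 × 3600 + 30 × 60 + 17) × 30 + 13 = 54523.
Minute boundaries passed: 30; those not divisible by 10: 30 − 3 = 27; dropped labels = 2 × 27 = 54.
Actual frame index = 54523 − 54 = 54469.

54469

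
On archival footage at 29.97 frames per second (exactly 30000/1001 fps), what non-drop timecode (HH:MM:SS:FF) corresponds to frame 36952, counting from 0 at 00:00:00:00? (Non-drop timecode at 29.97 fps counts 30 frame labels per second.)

36952 ÷ 30 = 1231 full seconds, remainder 22 frames.
1231 s = 0 h 20 min 31 s.
Timecode: 00:20:31:22.

00:20:31:22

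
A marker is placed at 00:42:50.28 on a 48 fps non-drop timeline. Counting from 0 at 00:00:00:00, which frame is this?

frame 123388

Total seconds to the label: (0 × 3600 + 42 × 60 + 50) = 2570.
Frame index = 2570 × 48 + 28 = 123388.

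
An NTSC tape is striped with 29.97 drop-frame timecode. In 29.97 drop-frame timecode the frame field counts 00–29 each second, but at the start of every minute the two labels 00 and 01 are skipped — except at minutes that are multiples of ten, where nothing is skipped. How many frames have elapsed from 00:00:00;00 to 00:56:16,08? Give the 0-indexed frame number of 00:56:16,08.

101186

As if non-drop at 30 labels/s: (0 × 3600 + 56 × 60 + 16) × 30 + 8 = 101288.
Minute boundaries passed: 56; those not divisible by 10: 56 − 5 = 51; dropped labels = 2 × 51 = 102.
Actual frame index = 101288 − 102 = 101186.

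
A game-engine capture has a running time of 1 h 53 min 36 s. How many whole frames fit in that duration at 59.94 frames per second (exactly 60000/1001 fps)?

408551 frames

1 h 53 min 36 s = 6816 s.
Frames = 6816 × 60000/1001 = 408960000/1001 ≈ 408551.4486.
Complete frames: 408551.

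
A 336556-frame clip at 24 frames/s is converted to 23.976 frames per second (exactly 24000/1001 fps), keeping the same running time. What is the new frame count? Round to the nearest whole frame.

Frames at target rate = 336556 × (24000/1001) / (24) = 30596000/91 ≈ 336219.780.
Nearest whole frame: 336220.

336220 frames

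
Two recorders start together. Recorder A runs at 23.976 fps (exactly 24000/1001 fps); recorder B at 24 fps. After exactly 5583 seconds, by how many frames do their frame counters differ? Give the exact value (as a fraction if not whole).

133992/1001 frames

A emits 24000/1001 × 5583 = 133992000/1001 frames; B emits 24 × 5583 = 133992.
Difference = 133992/1001 frames (≈ 133.8581); B is ahead of A.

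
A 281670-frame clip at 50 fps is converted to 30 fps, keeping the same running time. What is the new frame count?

169002 frames

Target frames = source frames × (target rate / source rate) = 281670 × (30)/(50) = 281670 × 3/5 = 169002.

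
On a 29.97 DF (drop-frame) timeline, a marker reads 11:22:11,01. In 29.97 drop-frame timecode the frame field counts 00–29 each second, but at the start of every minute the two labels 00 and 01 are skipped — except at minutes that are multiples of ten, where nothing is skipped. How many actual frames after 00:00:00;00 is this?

As if non-drop at 30 labels/s: (11 × 3600 + 22 × 60 + 11) × 30 + 1 = 1227931.
Minute boundaries passed: 682; those not divisible by 10: 682 − 68 = 614; dropped labels = 2 × 614 = 1228.
Actual frame index = 1227931 − 1228 = 1226703.

1226703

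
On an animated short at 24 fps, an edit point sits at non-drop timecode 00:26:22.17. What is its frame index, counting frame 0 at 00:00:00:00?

Total seconds to the label: (0 × 3600 + 26 × 60 + 22) = 1582.
Frame index = 1582 × 24 + 17 = 37985.

frame 37985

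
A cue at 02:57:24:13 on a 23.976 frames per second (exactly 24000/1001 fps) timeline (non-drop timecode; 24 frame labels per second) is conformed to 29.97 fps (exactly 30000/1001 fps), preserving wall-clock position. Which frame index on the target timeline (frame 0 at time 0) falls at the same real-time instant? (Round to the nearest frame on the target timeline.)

Source frame index: (2×3600 + 57×60 + 24) × 24 + 13 = 255469.
Real time: 255469 / (24000/1001) = 255724469/24000 s.
Target frame: (255724469/24000) × (30000/1001) = 1277345/4 ≈ 319336.250 → 319336.

frame 319336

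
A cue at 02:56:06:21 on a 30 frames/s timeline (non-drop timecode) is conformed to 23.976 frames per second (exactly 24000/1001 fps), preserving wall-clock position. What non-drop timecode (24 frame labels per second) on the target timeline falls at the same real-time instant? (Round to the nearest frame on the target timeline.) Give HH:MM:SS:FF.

02:55:56:03

Source frame index: (2×3600 + 56×60 + 6) × 30 + 21 = 317001.
Real time: 317001 / (30) = 105667/10 s.
Target frame: (105667/10) × (24000/1001) = 253600800/1001 ≈ 253347.453 → 253347.
At 24 labels/s: frame 253347 → 02:55:56:03.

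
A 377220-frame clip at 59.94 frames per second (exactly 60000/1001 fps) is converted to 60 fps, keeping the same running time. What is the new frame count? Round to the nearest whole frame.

Frames at target rate = 377220 × (60) / (60000/1001) = 18879861/50 ≈ 377597.220.
Nearest whole frame: 377597.

377597 frames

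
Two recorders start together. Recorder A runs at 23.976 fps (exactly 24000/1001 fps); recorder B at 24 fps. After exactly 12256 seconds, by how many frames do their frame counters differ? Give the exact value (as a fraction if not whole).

294144/1001 frames

A emits 24000/1001 × 12256 = 294144000/1001 frames; B emits 24 × 12256 = 294144.
Difference = 294144/1001 frames (≈ 293.8501); B is ahead of A.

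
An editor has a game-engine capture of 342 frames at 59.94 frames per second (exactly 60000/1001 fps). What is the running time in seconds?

Running time = 342 / (60000/1001) = 5.7057 s.

5.7057 seconds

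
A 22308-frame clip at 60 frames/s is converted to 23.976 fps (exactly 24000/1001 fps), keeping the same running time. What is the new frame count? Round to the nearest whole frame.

8914 frames

Frames at target rate = 22308 × (24000/1001) / (60) = 62400/7 ≈ 8914.286.
Nearest whole frame: 8914.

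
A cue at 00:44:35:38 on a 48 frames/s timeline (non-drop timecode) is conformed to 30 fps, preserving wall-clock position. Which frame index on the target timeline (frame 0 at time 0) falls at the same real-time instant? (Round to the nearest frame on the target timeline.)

Source frame index: (0×3600 + 44×60 + 35) × 48 + 38 = 128438.
Real time: 128438 / (48) = 64219/24 s.
Target frame: (64219/24) × (30) = 321095/4 ≈ 80273.750 → 80274.

frame 80274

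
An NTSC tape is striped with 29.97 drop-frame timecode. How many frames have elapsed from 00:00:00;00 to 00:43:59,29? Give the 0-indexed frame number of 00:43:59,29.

79121

As if non-drop at 30 labels/s: (0 × 3600 + 43 × 60 + 59) × 30 + 29 = 79199.
Minute boundaries passed: 43; those not divisible by 10: 43 − 4 = 39; dropped labels = 2 × 39 = 78.
Actual frame index = 79199 − 78 = 79121.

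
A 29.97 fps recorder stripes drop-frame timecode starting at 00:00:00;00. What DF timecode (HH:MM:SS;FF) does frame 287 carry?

Ten DF minutes hold 17982 frames, so frame 287 lies in block 0 (frames 0–17981) with 287 frames into that block.
The block's first minute is 1800 frames and the rest 1798 each; 287 frames reaches minute 0, so 0 × 18 + 0 × 2 = 0 labels have been skipped so far.
Adding those back, label number 287 + 0 = 287 at 30 labels/s is 9 s + 17 f = 0 h 0 min 9 s frame 17, i.e. 00:00:09;17.

00:00:09;17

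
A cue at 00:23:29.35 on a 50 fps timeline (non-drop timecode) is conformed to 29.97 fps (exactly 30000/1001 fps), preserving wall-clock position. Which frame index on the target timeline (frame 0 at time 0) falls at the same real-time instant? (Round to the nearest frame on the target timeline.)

frame 42249

Source frame index: (0×3600 + 23×60 + 29) × 50 + 35 = 70485.
Real time: 70485 / (50) = 14097/10 s.
Target frame: (14097/10) × (30000/1001) = 42291000/1001 ≈ 42248.751 → 42249.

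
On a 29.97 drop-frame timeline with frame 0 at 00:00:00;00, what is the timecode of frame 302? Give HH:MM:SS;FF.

Each 10-minute DF block holds 10 × 60 × 30 − 9 × 2 = 17982 frames. 302 ÷ 17982 → 0 full blocks, remainder 302.
Within the partial block the first minute is 1800 frames and each further minute 1798, so 0 further minute boundaries passed. Total skipped labels = 18 × 0 + 2 × 0 = 0.
Non-drop label index = 302 + 0 = 302; at 30 labels/s that is 00:00:10:02, i.e. DF 00:00:10;02.

00:00:10;02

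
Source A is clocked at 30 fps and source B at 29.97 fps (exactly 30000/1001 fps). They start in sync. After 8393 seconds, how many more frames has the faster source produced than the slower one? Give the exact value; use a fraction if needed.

A emits 30 × 8393 = 251790 frames; B emits 30000/1001 × 8393 = 3270000/13.
Difference = 3270/13 frames (≈ 251.5385); B is behind A.

3270/13 frames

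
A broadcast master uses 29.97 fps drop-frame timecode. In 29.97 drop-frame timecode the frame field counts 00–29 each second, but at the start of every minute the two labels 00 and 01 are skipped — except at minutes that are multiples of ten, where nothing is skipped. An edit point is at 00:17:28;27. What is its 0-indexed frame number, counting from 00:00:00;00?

As if non-drop at 30 labels/s: (0 × 3600 + 17 × 60 + 28) × 30 + 27 = 31467.
Minute boundaries passed: 17; those not divisible by 10: 17 − 1 = 16; dropped labels = 2 × 16 = 32.
Actual frame index = 31467 − 32 = 31435.

31435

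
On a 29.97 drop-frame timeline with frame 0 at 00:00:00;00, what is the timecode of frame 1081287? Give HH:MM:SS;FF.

Each 10-minute DF block holds 10 × 60 × 30 − 9 × 2 = 17982 frames. 1081287 ÷ 17982 → 60 full blocks, remainder 2367.
Within the partial block the first minute is 1800 frames and each further minute 1798, so 1 further minute boundary passed. Total skipped labels = 18 × 60 + 2 × 1 = 1082.
Non-drop label index = 1081287 + 1082 = 1082369; at 30 labels/s that is 10:01:18:29, i.e. DF 10:01:18;29.

10:01:18;29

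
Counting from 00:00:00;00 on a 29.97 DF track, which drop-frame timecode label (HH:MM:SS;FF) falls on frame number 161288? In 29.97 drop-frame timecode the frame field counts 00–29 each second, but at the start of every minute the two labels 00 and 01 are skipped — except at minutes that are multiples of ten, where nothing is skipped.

Ten DF minutes hold 17982 frames, so frame 161288 lies in block 8 (frames 143856–161837) with 17432 frames into that block.
The block's first minute is 1800 frames and the rest 1798 each; 17432 frames reaches minute 9, so 8 × 18 + 9 × 2 = 162 labels have been skipped so far.
Adding those back, label number 161288 + 162 = 161450 at 30 labels/s is 5381 s + 20 f = 1 h 29 min 41 s frame 20, i.e. 01:29:41;20.

01:29:41;20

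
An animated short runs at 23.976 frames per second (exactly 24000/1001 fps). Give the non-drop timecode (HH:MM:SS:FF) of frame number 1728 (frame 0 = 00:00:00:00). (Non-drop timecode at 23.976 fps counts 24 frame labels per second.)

1728 ÷ 24 = 72 full seconds, remainder 0 frames.
72 s = 0 h 1 min 12 s.
Timecode: 00:01:12:00.

00:01:12:00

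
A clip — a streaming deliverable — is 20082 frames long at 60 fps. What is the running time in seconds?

334.7 seconds

Running time = 20082 / (60) = 334.7 s.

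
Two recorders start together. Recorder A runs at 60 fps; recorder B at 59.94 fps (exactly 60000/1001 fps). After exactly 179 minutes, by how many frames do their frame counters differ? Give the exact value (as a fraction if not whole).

179 min = 10740 s.
A emits 60 × 10740 = 644400 frames; B emits 60000/1001 × 10740 = 644400000/1001.
Difference = 644400/1001 frames (≈ 643.7562); B is behind A.

644400/1001 frames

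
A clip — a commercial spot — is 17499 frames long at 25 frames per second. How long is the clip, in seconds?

Running time = 17499 / (25) = 699.96 s.

699.96 seconds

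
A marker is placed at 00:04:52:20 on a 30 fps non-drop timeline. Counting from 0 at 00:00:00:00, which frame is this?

8780

Total seconds to the label: (0 × 3600 + 4 × 60 + 52) = 292.
Frame index = 292 × 30 + 20 = 8780.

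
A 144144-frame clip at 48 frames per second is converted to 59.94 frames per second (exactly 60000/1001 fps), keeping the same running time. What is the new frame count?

180000 frames

Target frames = source frames × (target rate / source rate) = 144144 × (60000/1001)/(48) = 144144 × 1250/1001 = 180000.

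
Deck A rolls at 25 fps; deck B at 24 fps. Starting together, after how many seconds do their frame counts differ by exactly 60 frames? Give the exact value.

The gap grows by |24 − 25| = 1 frame per second.
Time for a 60-frame gap: 60 ÷ (1) = 60 s.

60 seconds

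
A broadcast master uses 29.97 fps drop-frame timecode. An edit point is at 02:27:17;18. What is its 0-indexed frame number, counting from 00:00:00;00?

264862

Complete 10-minute blocks: 14, each 17982 frames → 251748.
Remaining 7 whole minutes in the current block: 1800 + 6 × 1798 = 12588 frames.
Within the current minute: 17 × 30 + 18 − 2 = 526 (labels ;00/;01 skipped at this minute). Total = 251748 + 12588 + 526 = 264862.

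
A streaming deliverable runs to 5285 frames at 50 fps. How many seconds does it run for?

Running time = 5285 / (50) = 105.7 s.

105.7 seconds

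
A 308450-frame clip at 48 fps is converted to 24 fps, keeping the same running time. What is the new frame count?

154225 frames

Frames at target rate = 308450 × (24) / (48) = 154225.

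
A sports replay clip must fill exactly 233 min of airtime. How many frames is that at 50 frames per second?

699000 frames

233 min = 13980 s.
Frames = 13980 × 50 = 699000.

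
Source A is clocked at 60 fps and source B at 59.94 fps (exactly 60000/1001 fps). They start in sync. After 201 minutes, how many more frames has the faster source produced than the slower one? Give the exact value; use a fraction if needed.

723600/1001 frames

201 min = 12060 s.
A emits 60 × 12060 = 723600 frames; B emits 60000/1001 × 12060 = 723600000/1001.
Difference = 723600/1001 frames (≈ 722.8771); B is behind A.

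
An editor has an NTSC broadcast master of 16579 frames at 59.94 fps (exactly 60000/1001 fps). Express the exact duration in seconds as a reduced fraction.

Running time = 16579 ÷ (60000/1001) = 16579 × 1001/60000 = 16595579/60000 s.

16595579/60000 seconds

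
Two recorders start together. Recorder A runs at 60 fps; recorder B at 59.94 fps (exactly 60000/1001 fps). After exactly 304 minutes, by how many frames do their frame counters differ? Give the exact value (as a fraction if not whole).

304 min = 18240 s.
A emits 60 × 18240 = 1094400 frames; B emits 60000/1001 × 18240 = 1094400000/1001.
Difference = 1094400/1001 frames (≈ 1093.3067); B is behind A.

1094400/1001 frames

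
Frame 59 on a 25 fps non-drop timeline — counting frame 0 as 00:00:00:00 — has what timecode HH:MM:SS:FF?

00:00:02:09

59 ÷ 25 = 2 full seconds, remainder 9 frames.
2 s = 0 h 0 min 2 s.
Timecode: 00:00:02:09.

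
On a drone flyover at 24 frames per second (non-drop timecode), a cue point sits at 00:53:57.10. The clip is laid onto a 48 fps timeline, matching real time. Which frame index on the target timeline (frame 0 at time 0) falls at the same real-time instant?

Source frame index: (0×3600 + 53×60 + 57) × 24 + 10 = 77698.
Real time: 77698 / (24) = 38849/12 s.
Target frame: (38849/12) × (48) = 155396.

frame 155396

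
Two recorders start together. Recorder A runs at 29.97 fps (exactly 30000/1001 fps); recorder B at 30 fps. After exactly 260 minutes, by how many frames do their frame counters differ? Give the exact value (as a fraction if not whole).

260 min = 15600 s.
A emits 30000/1001 × 15600 = 36000000/77 frames; B emits 30 × 15600 = 468000.
Difference = 36000/77 frames (≈ 467.5325); B is ahead of A.

36000/77 frames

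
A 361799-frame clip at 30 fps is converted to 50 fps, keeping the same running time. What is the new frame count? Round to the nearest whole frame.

602998 frames

Frames at target rate = 361799 × (50) / (30) = 1808995/3 ≈ 602998.333.
Nearest whole frame: 602998.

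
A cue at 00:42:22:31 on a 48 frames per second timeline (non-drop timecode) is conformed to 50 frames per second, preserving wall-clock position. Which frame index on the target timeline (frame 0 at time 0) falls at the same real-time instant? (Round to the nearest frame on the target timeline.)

Source frame index: (0×3600 + 42×60 + 22) × 48 + 31 = 122047.
Real time: 122047 / (48) = 122047/48 s.
Target frame: (122047/48) × (50) = 3051175/24 ≈ 127132.292 → 127132.

frame 127132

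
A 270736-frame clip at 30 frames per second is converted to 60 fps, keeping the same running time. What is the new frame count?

Target frames = source frames × (target rate / source rate) = 270736 × (60)/(30) = 270736 × 2 = 541472.

541472 frames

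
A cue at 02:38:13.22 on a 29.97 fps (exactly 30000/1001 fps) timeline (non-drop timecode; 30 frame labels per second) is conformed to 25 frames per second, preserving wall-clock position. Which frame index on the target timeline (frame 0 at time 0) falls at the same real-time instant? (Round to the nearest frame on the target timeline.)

Source frame index: (2×3600 + 38×60 + 13) × 30 + 22 = 284812.
Real time: 284812 / (30000/1001) = 71274203/7500 s.
Target frame: (71274203/7500) × (25) = 71274203/300 ≈ 237580.677 → 237581.

frame 237581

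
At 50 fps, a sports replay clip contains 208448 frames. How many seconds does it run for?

4168.96 seconds

Running time = 208448 / (50) = 4168.96 s.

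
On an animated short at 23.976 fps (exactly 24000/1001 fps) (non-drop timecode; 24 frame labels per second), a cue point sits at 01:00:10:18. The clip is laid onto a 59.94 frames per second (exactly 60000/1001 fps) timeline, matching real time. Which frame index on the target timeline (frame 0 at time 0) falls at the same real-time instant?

frame 216645

Source frame index: (1×3600 + 0×60 + 10) × 24 + 18 = 86658.
Real time: 86658 / (24000/1001) = 14457443/4000 s.
Target frame: (14457443/4000) × (60000/1001) = 216645.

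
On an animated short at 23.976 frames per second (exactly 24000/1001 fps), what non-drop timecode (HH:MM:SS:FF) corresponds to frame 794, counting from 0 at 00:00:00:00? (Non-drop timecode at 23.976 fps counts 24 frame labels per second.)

00:00:33:02

794 ÷ 24 = 33 full seconds, remainder 2 frames.
33 s = 0 h 0 min 33 s.
Timecode: 00:00:33:02.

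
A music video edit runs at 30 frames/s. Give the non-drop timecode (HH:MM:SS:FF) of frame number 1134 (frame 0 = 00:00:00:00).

1134 ÷ 30 = 37 full seconds, remainder 24 frames.
37 s = 0 h 0 min 37 s.
Timecode: 00:00:37:24.

00:00:37:24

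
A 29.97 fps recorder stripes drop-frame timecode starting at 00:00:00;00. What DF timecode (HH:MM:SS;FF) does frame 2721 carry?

00:01:30;23

Each 10-minute DF block holds 10 × 60 × 30 − 9 × 2 = 17982 frames. 2721 ÷ 17982 → 0 full blocks, remainder 2721.
Within the partial block the first minute is 1800 frames and each further minute 1798, so 1 further minute boundary passed. Total skipped labels = 18 × 0 + 2 × 1 = 2.
Non-drop label index = 2721 + 2 = 2723; at 30 labels/s that is 00:01:30:23, i.e. DF 00:01:30;23.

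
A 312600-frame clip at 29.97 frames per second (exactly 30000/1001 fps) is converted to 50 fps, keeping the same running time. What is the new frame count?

Target frames = source frames × (target rate / source rate) = 312600 × (50)/(30000/1001) = 312600 × 1001/600 = 521521.

521521 frames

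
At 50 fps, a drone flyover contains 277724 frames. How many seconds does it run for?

Running time = 277724 / (50) = 5554.48 s.

5554.48 seconds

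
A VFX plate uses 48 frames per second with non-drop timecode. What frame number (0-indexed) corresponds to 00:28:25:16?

81856

Total seconds to the label: (0 × 3600 + 28 × 60 + 25) = 1705.
Frame index = 1705 × 48 + 16 = 81856.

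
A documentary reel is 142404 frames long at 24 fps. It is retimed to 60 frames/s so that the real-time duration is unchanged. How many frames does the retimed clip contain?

Target frames = source frames × (target rate / source rate) = 142404 × (60)/(24) = 142404 × 5/2 = 356010.

356010 frames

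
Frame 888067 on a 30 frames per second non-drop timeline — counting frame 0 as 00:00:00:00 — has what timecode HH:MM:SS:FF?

08:13:22:07

888067 ÷ 30 = 29602 full seconds, remainder 7 frames.
29602 s = 8 h 13 min 22 s.
Timecode: 08:13:22:07.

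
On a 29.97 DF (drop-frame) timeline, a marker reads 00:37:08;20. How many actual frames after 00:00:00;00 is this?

As if non-drop at 30 labels/s: (0 × 3600 + 37 × 60 + 8) × 30 + 20 = 66860.
Minute boundaries passed: 37; those not divisible by 10: 37 − 3 = 34; dropped labels = 2 × 34 = 68.
Actual frame index = 66860 − 68 = 66792.

66792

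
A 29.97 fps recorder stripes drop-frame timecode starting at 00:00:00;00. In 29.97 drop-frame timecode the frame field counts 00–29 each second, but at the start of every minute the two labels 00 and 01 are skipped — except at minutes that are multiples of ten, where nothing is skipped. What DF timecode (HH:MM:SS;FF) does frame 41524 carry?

00:23:05;16

Ten DF minutes hold 17982 frames, so frame 41524 lies in block 2 (frames 35964–53945) with 5560 frames into that block.
The block's first minute is 1800 frames and the rest 1798 each; 5560 frames reaches minute 3, so 2 × 18 + 3 × 2 = 42 labels have been skipped so far.
Adding those back, label number 41524 + 42 = 41566 at 30 labels/s is 1385 s + 16 f = 0 h 23 min 5 s frame 16, i.e. 00:23:05;16.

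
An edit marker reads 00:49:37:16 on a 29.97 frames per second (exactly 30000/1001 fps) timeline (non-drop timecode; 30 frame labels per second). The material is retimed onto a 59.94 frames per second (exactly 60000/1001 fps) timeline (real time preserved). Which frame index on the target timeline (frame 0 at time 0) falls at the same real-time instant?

Source frame index: (0×3600 + 49×60 + 37) × 30 + 16 = 89326.
Real time: 89326 / (30000/1001) = 44707663/15000 s.
Target frame: (44707663/15000) × (60000/1001) = 178652.

frame 178652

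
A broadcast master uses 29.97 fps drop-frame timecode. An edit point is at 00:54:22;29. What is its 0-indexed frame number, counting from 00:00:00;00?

As if non-drop at 30 labels/s: (0 × 3600 + 54 × 60 + 22) × 30 + 29 = 97889.
Minute boundaries passed: 54; those not divisible by 10: 54 − 5 = 49; dropped labels = 2 × 49 = 98.
Actual frame index = 97889 − 98 = 97791.

97791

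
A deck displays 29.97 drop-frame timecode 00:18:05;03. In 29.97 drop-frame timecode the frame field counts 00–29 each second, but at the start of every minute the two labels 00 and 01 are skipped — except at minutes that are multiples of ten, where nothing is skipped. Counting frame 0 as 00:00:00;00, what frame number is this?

32519

Complete 10-minute blocks: 1, each 17982 frames → 17982.
Remaining 8 whole minutes in the current block: 1800 + 7 × 1798 = 14386 frames.
Within the current minute: 5 × 30 + 3 − 2 = 151 (labels ;00/;01 skipped at this minute). Total = 17982 + 14386 + 151 = 32519.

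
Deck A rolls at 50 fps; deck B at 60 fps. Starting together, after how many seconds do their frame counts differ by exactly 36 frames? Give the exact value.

3.6 seconds

The gap grows by |60 − 50| = 10 frames per second.
Time for a 36-frame gap: 36 ÷ (10) = 3.6 s.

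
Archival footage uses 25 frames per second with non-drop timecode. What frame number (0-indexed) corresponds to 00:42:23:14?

63589

Total seconds to the label: (0 × 3600 + 42 × 60 + 23) = 2543.
Frame index = 2543 × 25 + 14 = 63589.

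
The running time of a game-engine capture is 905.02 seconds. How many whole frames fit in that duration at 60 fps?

Frames = 905.02 × 60 = 271506/5 ≈ 54301.2000.
Complete frames: 54301.

54301 frames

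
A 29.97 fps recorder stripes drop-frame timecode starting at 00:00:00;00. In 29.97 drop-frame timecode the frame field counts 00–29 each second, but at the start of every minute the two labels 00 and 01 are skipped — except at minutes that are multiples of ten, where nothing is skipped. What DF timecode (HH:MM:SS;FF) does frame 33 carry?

00:00:01;03

Each 10-minute DF block holds 10 × 60 × 30 − 9 × 2 = 17982 frames. 33 ÷ 17982 → 0 full blocks, remainder 33.
Within the partial block the first minute is 1800 frames and each further minute 1798, so 0 further minute boundaries passed. Total skipped labels = 18 × 0 + 2 × 0 = 0.
Non-drop label index = 33 + 0 = 33; at 30 labels/s that is 00:00:01:03, i.e. DF 00:00:01;03.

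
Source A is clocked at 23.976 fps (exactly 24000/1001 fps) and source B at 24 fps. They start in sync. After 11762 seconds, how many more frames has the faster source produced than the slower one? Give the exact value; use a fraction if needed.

282288/1001 frames

A emits 24000/1001 × 11762 = 282288000/1001 frames; B emits 24 × 11762 = 282288.
Difference = 282288/1001 frames (≈ 282.0060); B is ahead of A.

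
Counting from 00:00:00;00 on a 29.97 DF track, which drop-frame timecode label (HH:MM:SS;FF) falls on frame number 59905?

Each 10-minute DF block holds 10 × 60 × 30 − 9 × 2 = 17982 frames. 59905 ÷ 17982 → 3 full blocks, remainder 5959.
Within the partial block the first minute is 1800 frames and each further minute 1798, so 3 further minute boundaries passed. Total skipped labels = 18 × 3 + 2 × 3 = 60.
Non-drop label index = 59905 + 60 = 59965; at 30 labels/s that is 00:33:18:25, i.e. DF 00:33:18;25.

00:33:18;25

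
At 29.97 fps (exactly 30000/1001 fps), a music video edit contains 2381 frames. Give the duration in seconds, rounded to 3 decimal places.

Running time = 2381 × 1001/30000 = 2383381/30000 s ≈ 79.446 s.

79.446 seconds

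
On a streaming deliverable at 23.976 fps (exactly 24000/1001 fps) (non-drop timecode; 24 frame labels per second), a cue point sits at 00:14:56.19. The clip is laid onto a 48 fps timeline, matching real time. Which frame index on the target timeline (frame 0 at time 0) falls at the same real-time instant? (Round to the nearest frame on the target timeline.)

Source frame index: (0×3600 + 14×60 + 56) × 24 + 19 = 21523.
Real time: 21523 / (24000/1001) = 21544523/24000 s.
Target frame: (21544523/24000) × (48) = 21544523/500 ≈ 43089.046 → 43089.

frame 43089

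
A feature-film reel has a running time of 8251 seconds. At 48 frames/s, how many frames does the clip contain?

396048 frames

Frames = 8251 × 48 = 396048.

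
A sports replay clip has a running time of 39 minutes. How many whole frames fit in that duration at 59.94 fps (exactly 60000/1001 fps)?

39 min = 2340 s.
Frames = 2340 × 60000/1001 = 10800000/77 ≈ 140259.7403.
Complete frames: 140259.

140259 frames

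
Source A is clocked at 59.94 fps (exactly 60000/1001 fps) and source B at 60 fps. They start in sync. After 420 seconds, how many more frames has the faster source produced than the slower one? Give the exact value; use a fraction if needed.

3600/143 frames

A emits 60000/1001 × 420 = 3600000/143 frames; B emits 60 × 420 = 25200.
Difference = 3600/143 frames (≈ 25.1748); B is ahead of A.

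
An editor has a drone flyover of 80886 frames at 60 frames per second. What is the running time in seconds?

Running time = 80886 / (60) = 1348.1 s.

1348.1 seconds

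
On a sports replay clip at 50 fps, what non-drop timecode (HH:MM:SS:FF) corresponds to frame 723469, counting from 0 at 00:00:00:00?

04:01:09:19

723469 ÷ 50 = 14469 full seconds, remainder 19 frames.
14469 s = 4 h 1 min 9 s.
Timecode: 04:01:09:19.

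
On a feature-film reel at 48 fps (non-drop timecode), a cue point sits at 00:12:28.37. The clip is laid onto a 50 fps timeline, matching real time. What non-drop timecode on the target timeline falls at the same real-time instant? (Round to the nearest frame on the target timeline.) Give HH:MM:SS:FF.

Source frame index: (0×3600 + 12×60 + 28) × 48 + 37 = 35941.
Real time: 35941 / (48) = 35941/48 s.
Target frame: (35941/48) × (50) = 898525/24 ≈ 37438.542 → 37439.
At 50 labels/s: frame 37439 → 00:12:28:39.

00:12:28:39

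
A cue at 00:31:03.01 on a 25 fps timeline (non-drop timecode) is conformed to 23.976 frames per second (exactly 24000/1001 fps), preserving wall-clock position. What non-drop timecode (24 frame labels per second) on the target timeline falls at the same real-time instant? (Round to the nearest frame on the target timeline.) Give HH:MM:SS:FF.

00:31:01:04

Source frame index: (0×3600 + 31×60 + 3) × 25 + 1 = 46576.
Real time: 46576 / (25) = 46576/25 s.
Target frame: (46576/25) × (24000/1001) = 44712960/1001 ≈ 44668.292 → 44668.
At 24 labels/s: frame 44668 → 00:31:01:04.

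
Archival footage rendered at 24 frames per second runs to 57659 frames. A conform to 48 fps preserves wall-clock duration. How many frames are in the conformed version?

115318 frames

Frames at target rate = 57659 × (48) / (24) = 115318.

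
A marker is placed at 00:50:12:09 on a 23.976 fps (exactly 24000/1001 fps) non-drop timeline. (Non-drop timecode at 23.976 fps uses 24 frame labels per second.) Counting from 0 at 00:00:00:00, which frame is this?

Total seconds to the label: (0 × 3600 + 50 × 60 + 12) = 3012.
Frame index = 3012 × 24 + 9 = 72297.

frame 72297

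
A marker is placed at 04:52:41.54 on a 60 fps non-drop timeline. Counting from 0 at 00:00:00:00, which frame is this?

1053714

Total seconds to the label: (4 × 3600 + 52 × 60 + 41) = 17561.
Frame index = 17561 × 60 + 54 = 1053714.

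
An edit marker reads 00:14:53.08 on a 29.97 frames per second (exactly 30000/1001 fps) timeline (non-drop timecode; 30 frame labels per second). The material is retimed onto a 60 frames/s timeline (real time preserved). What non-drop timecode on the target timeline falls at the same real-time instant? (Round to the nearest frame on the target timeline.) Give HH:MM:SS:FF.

00:14:54:10

Source frame index: (0×3600 + 14×60 + 53) × 30 + 8 = 26798.
Real time: 26798 / (30000/1001) = 13412399/15000 s.
Target frame: (13412399/15000) × (60) = 13412399/250 ≈ 53649.596 → 53650.
At 60 labels/s: frame 53650 → 00:14:54:10.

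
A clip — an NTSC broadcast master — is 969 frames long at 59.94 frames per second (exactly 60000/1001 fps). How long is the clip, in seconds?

Running time = 969 / (60000/1001) = 16.16615 s.

16.16615 seconds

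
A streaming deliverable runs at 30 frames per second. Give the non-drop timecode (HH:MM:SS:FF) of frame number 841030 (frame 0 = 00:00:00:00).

841030 ÷ 30 = 28034 full seconds, remainder 10 frames.
28034 s = 7 h 47 min 14 s.
Timecode: 07:47:14:10.

07:47:14:10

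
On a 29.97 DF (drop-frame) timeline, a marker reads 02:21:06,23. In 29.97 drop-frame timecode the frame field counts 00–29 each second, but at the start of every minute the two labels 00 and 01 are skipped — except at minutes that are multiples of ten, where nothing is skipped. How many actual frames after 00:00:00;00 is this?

Complete 10-minute blocks: 14, each 17982 frames → 251748.
Remaining 1 whole minute in the current block: 1800 + 0 × 1798 = 1800 frames.
Within the current minute: 6 × 30 + 23 − 2 = 201 (labels ;00/;01 skipped at this minute). Total = 251748 + 1800 + 201 = 253749.

253749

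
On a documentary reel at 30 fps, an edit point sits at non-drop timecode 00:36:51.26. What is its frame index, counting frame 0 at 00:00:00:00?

66356

Total seconds to the label: (0 × 3600 + 36 × 60 + 51) = 2211.
Frame index = 2211 × 30 + 26 = 66356.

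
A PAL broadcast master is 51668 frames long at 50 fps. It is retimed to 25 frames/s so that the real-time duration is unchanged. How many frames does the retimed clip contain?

25834 frames

Target frames = source frames × (target rate / source rate) = 51668 × (25)/(50) = 51668 × 1/2 = 25834.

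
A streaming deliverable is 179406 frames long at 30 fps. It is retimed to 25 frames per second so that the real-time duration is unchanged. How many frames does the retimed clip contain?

Target frames = source frames × (target rate / source rate) = 179406 × (25)/(30) = 179406 × 5/6 = 149505.

149505 frames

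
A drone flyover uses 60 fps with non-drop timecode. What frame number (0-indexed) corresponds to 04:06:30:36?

Total seconds to the label: (4 × 3600 + 6 × 60 + 30) = 14790.
Frame index = 14790 × 60 + 36 = 887436.

frame 887436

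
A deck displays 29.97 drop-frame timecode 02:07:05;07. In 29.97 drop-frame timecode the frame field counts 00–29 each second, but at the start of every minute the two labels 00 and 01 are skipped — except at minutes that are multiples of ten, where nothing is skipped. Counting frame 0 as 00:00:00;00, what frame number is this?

228527

Complete 10-minute blocks: 12, each 17982 frames → 215784.
Remaining 7 whole minutes in the current block: 1800 + 6 × 1798 = 12588 frames.
Within the current minute: 5 × 30 + 7 − 2 = 155 (labels ;00/;01 skipped at this minute). Total = 215784 + 12588 + 155 = 228527.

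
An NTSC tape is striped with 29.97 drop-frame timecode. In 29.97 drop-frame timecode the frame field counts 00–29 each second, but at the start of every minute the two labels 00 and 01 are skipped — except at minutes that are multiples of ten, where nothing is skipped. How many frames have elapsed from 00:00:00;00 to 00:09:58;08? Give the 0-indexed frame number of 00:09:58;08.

Complete 10-minute blocks: 0, each 17982 frames → 0.
Remaining 9 whole minutes in the current block: 1800 + 8 × 1798 = 16184 frames.
Within the current minute: 58 × 30 + 8 − 2 = 1746 (labels ;00/;01 skipped at this minute). Total = 0 + 16184 + 1746 = 17930.

17930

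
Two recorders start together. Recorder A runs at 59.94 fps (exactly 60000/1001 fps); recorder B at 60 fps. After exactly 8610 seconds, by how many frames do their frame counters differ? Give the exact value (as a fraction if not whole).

A emits 60000/1001 × 8610 = 73800000/143 frames; B emits 60 × 8610 = 516600.
Difference = 73800/143 frames (≈ 516.0839); B is ahead of A.

73800/143 frames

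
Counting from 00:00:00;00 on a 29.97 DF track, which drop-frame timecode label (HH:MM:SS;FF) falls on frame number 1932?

00:01:04;14

Ten DF minutes hold 17982 frames, so frame 1932 lies in block 0 (frames 0–17981) with 1932 frames into that block.
The block's first minute is 1800 frames and the rest 1798 each; 1932 frames reaches minute 1, so 0 × 18 + 1 × 2 = 2 labels have been skipped so far.
Adding those back, label number 1932 + 2 = 1934 at 30 labels/s is 64 s + 14 f = 0 h 1 min 4 s frame 14, i.e. 00:01:04;14.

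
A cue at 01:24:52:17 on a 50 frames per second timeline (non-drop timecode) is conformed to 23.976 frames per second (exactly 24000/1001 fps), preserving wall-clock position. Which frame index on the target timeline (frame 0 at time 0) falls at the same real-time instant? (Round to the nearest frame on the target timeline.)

Source frame index: (1×3600 + 24×60 + 52) × 50 + 17 = 254617.
Real time: 254617 / (50) = 254617/50 s.
Target frame: (254617/50) × (24000/1001) = 11110560/91 ≈ 122094.066 → 122094.

frame 122094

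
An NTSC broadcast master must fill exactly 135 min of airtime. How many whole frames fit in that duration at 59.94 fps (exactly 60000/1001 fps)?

485514 frames

135 min = 8100 s.
Frames = 8100 × 60000/1001 = 486000000/1001 ≈ 485514.4855.
Complete frames: 485514.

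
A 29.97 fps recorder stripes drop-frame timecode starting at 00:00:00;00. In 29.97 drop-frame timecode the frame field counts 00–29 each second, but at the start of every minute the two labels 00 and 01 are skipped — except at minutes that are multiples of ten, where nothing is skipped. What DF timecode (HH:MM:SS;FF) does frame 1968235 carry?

18:14:33;15

Each 10-minute DF block holds 10 × 60 × 30 − 9 × 2 = 17982 frames. 1968235 ÷ 17982 → 109 full blocks, remainder 8197.
Within the partial block the first minute is 1800 frames and each further minute 1798, so 4 further minute boundaries passed. Total skipped labels = 18 × 109 + 2 × 4 = 1970.
Non-drop label index = 1968235 + 1970 = 1970205; at 30 labels/s that is 18:14:33:15, i.e. DF 18:14:33;15.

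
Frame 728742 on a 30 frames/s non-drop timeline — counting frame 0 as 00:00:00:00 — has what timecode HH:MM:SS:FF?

06:44:51:12

728742 ÷ 30 = 24291 full seconds, remainder 12 frames.
24291 s = 6 h 44 min 51 s.
Timecode: 06:44:51:12.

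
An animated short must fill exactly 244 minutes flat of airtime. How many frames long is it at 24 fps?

351360 frames

244 min = 14640 s.
Frames = 14640 × 24 = 351360.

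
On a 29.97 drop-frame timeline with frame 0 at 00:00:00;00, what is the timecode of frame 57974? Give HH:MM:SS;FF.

Each 10-minute DF block holds 10 × 60 × 30 − 9 × 2 = 17982 frames. 57974 ÷ 17982 → 3 full blocks, remainder 4028.
Within the partial block the first minute is 1800 frames and each further minute 1798, so 2 further minute boundaries passed. Total skipped labels = 18 × 3 + 2 × 2 = 58.
Non-drop label index = 57974 + 58 = 58032; at 30 labels/s that is 00:32:14:12, i.e. DF 00:32:14;12.

00:32:14;12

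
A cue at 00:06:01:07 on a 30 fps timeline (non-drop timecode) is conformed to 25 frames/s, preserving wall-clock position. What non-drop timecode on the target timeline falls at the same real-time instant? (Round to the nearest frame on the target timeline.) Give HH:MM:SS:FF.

Source frame index: (0×3600 + 6×60 + 1) × 30 + 7 = 10837.
Real time: 10837 / (30) = 10837/30 s.
Target frame: (10837/30) × (25) = 54185/6 ≈ 9030.833 → 9031.
At 25 labels/s: frame 9031 → 00:06:01:06.

00:06:01:06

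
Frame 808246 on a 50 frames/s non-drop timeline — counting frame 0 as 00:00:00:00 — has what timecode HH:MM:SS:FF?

808246 ÷ 50 = 16164 full seconds, remainder 46 frames.
16164 s = 4 h 29 min 24 s.
Timecode: 04:29:24:46.

04:29:24:46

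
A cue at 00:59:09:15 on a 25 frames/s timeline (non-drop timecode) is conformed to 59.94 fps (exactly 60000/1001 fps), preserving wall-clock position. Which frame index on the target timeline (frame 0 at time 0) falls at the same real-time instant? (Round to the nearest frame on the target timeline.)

Source frame index: (0×3600 + 59×60 + 9) × 25 + 15 = 88740.
Real time: 88740 / (25) = 17748/5 s.
Target frame: (17748/5) × (60000/1001) = 212976000/1001 ≈ 212763.237 → 212763.

frame 212763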